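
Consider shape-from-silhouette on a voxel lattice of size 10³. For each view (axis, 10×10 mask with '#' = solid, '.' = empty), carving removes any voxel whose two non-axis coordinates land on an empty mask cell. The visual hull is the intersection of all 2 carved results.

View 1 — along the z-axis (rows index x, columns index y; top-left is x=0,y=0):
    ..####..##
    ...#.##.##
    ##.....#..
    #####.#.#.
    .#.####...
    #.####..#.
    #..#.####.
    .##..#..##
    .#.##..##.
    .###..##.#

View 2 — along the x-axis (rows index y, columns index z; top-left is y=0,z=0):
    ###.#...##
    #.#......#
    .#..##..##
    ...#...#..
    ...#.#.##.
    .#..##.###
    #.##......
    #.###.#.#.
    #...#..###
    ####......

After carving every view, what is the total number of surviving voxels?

voxel count = 229

start: 10×10×10 = 1000 voxels
  1. axis=2 (XY plane), |mask|=54  ⇒  voxels=540
  2. axis=0 (YZ plane), |mask|=44  ⇒  voxels=229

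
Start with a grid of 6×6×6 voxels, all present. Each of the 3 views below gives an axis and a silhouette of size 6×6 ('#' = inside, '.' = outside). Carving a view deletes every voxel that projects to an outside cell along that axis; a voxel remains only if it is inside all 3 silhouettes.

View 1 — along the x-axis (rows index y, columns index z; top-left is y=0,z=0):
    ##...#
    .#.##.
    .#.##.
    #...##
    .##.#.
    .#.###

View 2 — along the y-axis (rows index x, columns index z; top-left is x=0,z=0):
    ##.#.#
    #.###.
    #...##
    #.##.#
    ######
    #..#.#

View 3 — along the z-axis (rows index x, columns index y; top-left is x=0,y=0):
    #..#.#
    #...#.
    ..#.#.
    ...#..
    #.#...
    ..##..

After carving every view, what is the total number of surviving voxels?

initial block: 6^3 = 216
  1. axis=0 (YZ plane), |mask|=19  ⇒  voxels=114
  2. axis=1 (XZ plane), |mask|=24  ⇒  voxels=70
  3. axis=2 (XY plane), |mask|=12  ⇒  voxels=24

voxel count = 24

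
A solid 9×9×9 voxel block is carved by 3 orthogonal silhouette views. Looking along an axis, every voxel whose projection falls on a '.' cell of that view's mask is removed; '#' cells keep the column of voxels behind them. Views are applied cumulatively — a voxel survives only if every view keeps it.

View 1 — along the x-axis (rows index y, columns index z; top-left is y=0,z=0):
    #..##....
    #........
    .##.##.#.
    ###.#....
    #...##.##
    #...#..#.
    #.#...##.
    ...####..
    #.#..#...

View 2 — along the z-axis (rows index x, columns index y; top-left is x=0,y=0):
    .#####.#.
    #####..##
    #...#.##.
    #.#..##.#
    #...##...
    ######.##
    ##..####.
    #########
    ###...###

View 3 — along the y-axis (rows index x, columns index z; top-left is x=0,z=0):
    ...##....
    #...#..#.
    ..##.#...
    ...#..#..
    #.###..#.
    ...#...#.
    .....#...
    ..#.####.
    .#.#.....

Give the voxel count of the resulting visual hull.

initial block: 9^3 = 729
  1. axis=0 (YZ plane), |mask|=32  ⇒  voxels=288
  2. axis=2 (XY plane), |mask|=54  ⇒  voxels=192
  3. axis=1 (XZ plane), |mask|=25  ⇒  voxels=64

|visual hull| = 64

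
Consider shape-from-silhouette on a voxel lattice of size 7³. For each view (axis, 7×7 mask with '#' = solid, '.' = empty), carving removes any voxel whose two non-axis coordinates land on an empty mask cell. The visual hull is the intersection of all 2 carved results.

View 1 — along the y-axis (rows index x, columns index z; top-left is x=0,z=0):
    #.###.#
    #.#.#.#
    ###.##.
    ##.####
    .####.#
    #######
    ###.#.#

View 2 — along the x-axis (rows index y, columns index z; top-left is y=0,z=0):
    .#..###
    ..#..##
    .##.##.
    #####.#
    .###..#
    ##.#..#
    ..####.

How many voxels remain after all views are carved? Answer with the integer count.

remaining voxels: 153

before carving: 343 voxels (7×7×7)
step 1: project along y, AND mask (37/49) → |grid| = 259
step 2: project along x, AND mask (29/49) → |grid| = 153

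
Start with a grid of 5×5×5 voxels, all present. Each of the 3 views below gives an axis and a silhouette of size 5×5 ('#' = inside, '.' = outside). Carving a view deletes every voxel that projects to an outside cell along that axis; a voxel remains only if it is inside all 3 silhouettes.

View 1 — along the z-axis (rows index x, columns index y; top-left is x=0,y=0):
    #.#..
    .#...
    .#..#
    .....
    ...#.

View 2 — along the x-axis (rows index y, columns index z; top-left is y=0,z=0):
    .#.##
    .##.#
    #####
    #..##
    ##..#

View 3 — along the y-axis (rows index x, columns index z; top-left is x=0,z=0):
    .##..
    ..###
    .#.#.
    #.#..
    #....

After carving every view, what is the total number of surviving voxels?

|visual hull| = 8

start: 5×5×5 = 125 voxels
step 1: project along z, AND mask (6/25) → |grid| = 30
step 2: project along x, AND mask (17/25) → |grid| = 20
step 3: project along y, AND mask (10/25) → |grid| = 8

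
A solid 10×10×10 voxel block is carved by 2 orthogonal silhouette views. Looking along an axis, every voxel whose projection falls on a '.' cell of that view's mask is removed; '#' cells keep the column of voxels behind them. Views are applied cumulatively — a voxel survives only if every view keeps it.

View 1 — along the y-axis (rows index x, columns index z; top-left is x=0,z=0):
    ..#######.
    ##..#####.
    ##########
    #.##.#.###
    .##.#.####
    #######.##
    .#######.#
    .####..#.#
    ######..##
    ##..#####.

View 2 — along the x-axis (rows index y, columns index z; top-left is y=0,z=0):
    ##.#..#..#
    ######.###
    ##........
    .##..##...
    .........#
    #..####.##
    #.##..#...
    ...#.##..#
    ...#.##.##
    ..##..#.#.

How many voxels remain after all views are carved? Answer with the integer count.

full grid |V| = 1000
V1 y: intersect with XZ mask (76 set) -- 760 left
V2 x: intersect with YZ mask (45 set) -- 332 left

remaining voxels: 332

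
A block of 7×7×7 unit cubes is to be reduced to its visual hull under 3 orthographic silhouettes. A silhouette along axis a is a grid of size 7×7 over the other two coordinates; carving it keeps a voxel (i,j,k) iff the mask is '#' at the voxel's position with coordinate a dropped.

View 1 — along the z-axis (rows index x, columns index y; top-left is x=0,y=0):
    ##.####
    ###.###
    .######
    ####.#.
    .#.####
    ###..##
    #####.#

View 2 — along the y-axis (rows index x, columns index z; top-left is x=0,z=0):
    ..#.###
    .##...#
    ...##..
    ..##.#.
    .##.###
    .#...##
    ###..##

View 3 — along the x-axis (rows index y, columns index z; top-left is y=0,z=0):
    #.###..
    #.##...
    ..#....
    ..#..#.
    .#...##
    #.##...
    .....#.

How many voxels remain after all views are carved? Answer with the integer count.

46 voxels

full grid |V| = 343
carve view 1 (along z, XY-mask fill 39/49): 273 voxels remain
carve view 2 (along y, XZ-mask fill 25/49): 139 voxels remain
carve view 3 (along x, YZ-mask fill 17/49): 46 voxels remain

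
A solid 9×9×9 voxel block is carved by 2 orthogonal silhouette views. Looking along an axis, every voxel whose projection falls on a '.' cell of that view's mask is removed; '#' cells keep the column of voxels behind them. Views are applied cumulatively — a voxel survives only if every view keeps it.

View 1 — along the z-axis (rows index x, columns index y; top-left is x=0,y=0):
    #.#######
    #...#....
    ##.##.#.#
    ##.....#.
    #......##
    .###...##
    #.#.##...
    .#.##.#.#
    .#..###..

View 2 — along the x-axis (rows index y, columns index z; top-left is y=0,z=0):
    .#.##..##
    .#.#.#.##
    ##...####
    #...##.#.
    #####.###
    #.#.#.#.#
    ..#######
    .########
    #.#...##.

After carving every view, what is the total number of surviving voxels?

voxel count = 232

full grid |V| = 729
  1. axis=2 (XY plane), |mask|=40  ⇒  voxels=360
  2. axis=0 (YZ plane), |mask|=52  ⇒  voxels=232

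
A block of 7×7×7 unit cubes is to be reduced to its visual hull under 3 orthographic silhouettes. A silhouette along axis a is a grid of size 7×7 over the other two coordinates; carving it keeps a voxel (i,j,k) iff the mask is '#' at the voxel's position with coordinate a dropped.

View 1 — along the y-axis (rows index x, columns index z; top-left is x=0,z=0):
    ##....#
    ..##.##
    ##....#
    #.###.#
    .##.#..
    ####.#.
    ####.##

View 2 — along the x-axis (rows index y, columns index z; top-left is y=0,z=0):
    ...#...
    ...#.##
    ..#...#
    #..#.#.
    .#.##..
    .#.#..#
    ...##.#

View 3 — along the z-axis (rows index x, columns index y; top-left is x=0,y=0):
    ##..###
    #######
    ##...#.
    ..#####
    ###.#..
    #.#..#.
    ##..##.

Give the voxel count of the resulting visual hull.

start: 7×7×7 = 343 voxels
after view 1 [y-axis, 29 of 49 cells solid] → remaining = 203
after view 2 [x-axis, 18 of 49 cells solid] → remaining = 74
after view 3 [z-axis, 31 of 49 cells solid] → remaining = 48

voxel count = 48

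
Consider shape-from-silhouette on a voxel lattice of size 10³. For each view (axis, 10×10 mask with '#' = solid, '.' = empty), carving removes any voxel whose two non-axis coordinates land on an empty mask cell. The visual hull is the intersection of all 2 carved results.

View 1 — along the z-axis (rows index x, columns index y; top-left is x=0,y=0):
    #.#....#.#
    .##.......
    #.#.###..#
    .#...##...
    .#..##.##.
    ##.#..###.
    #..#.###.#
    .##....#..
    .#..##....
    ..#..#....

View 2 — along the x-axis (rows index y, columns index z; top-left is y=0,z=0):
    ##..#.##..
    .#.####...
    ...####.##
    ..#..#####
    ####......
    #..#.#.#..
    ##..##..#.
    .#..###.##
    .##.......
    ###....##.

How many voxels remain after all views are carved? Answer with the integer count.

voxel count = 197

initial block: 10^3 = 1000
  1. axis=2 (XY plane), |mask|=40  ⇒  voxels=400
  2. axis=0 (YZ plane), |mask|=48  ⇒  voxels=197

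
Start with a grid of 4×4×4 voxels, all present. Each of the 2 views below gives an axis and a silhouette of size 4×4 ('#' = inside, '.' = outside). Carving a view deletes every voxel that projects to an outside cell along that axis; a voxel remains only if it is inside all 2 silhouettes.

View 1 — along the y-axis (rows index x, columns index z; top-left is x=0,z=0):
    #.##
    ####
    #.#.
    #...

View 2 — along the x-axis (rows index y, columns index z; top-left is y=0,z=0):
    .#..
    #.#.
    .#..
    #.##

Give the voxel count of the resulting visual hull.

18 voxels

start: 4×4×4 = 64 voxels
V1 y: intersect with XZ mask (10 set) -- 40 left
V2 x: intersect with YZ mask (7 set) -- 18 left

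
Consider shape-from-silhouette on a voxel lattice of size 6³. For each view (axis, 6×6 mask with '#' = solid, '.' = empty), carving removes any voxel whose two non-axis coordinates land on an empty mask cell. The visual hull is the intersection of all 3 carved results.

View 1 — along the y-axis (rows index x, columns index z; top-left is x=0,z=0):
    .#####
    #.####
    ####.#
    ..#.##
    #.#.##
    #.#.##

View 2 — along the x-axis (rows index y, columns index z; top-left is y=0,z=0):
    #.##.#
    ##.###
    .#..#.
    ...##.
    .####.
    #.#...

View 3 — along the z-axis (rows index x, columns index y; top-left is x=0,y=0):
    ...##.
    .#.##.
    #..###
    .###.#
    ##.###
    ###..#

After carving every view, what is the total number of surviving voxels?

50 voxels

before carving: 216 voxels (6×6×6)
after view 1 [y-axis, 26 of 36 cells solid] → remaining = 156
after view 2 [x-axis, 19 of 36 cells solid] → remaining = 80
after view 3 [z-axis, 22 of 36 cells solid] → remaining = 50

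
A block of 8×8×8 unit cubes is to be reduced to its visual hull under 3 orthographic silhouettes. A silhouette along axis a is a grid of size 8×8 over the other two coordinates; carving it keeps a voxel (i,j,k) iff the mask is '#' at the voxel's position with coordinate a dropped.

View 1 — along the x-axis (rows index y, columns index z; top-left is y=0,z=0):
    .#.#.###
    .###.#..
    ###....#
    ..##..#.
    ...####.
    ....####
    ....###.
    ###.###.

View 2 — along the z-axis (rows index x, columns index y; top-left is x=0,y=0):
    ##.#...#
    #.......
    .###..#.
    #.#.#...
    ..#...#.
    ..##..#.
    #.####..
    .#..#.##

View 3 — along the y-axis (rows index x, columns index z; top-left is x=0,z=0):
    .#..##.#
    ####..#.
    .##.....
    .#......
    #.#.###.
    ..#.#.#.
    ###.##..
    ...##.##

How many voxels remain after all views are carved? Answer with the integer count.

before carving: 512 voxels (8×8×8)
  1. axis=0 (YZ plane), |mask|=33  ⇒  voxels=264
  2. axis=2 (XY plane), |mask|=26  ⇒  voxels=104
  3. axis=1 (XZ plane), |mask|=29  ⇒  voxels=46

voxel count = 46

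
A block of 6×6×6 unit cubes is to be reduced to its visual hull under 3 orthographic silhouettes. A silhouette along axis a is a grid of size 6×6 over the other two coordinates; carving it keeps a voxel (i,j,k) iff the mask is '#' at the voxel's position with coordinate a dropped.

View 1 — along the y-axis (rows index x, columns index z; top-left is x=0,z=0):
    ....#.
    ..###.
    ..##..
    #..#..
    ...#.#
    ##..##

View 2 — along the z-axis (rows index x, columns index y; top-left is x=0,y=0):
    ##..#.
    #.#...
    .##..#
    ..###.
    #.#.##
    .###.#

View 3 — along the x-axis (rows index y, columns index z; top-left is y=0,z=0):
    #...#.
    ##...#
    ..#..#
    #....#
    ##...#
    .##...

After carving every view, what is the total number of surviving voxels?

full grid |V| = 216
  1. axis=1 (XZ plane), |mask|=14  ⇒  voxels=84
  2. axis=2 (XY plane), |mask|=19  ⇒  voxels=45
  3. axis=0 (YZ plane), |mask|=14  ⇒  voxels=16

voxel count = 16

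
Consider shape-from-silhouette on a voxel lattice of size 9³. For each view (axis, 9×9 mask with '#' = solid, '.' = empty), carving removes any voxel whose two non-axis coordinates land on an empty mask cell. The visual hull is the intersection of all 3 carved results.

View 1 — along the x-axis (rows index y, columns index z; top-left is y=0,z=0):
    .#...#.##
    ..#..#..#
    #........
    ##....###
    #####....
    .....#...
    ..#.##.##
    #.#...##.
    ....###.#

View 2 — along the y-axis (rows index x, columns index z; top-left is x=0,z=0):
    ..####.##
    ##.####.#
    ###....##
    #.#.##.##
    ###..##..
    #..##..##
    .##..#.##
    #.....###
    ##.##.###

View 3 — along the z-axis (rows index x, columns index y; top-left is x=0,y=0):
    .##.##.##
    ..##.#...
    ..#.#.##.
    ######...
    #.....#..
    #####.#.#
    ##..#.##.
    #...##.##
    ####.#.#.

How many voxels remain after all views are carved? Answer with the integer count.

initial block: 9^3 = 729
V1 x: intersect with YZ mask (32 set) -- 288 left
V2 y: intersect with XZ mask (50 set) -- 187 left
V3 z: intersect with XY mask (44 set) -- 97 left

voxel count = 97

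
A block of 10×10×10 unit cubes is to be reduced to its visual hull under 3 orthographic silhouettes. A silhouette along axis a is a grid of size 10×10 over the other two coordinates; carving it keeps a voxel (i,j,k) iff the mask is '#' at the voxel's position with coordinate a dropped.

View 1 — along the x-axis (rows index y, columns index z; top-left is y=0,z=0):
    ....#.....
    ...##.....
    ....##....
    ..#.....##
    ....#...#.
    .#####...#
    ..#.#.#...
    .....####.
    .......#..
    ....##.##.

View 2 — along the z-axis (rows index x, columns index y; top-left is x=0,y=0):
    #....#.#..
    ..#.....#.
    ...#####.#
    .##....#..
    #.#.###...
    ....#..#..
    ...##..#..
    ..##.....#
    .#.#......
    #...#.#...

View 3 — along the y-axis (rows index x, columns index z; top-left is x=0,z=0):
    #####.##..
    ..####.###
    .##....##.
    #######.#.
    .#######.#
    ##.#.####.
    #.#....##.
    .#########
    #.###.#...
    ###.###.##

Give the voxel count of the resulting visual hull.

voxel count = 68

start: 10×10×10 = 1000 voxels
carve view 1 (along x, YZ-mask fill 28/100): 280 voxels remain
carve view 2 (along z, XY-mask fill 32/100): 93 voxels remain
carve view 3 (along y, XZ-mask fill 67/100): 68 voxels remain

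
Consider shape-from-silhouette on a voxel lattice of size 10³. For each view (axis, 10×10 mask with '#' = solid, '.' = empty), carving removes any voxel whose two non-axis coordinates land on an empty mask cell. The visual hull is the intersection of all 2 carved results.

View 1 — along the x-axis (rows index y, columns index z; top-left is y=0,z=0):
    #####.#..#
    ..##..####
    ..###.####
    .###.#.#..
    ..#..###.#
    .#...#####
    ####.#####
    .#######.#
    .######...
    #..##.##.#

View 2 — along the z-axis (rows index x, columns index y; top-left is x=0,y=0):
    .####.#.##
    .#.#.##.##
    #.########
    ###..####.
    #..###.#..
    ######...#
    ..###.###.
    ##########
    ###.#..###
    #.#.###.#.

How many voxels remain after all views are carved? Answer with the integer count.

453 voxels

before carving: 1000 voxels (10×10×10)
V1 x: intersect with YZ mask (65 set) -- 650 left
V2 z: intersect with XY mask (70 set) -- 453 left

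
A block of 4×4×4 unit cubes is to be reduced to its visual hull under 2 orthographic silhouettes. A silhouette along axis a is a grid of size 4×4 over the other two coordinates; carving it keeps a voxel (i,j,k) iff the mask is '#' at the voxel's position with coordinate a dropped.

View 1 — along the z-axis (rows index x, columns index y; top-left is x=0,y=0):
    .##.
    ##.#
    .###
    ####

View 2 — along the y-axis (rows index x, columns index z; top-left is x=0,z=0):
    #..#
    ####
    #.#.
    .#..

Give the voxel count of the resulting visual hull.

initial block: 4^3 = 64
[1] z-view keeps 12 columns → grid now 48
[2] y-view keeps 9 columns → grid now 26

26 voxels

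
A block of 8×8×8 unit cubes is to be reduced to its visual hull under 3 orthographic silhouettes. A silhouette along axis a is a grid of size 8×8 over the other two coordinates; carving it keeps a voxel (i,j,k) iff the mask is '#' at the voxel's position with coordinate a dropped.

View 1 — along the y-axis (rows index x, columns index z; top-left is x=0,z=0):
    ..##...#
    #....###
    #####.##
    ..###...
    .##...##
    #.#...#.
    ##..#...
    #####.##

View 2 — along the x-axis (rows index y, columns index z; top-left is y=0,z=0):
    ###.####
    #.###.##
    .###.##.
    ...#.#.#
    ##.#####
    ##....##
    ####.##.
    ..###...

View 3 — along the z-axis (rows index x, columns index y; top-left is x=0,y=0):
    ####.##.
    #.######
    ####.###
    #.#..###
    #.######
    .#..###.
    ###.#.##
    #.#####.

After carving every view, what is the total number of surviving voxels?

full grid |V| = 512
carve view 1 (along y, XZ-mask fill 34/64): 272 voxels remain
carve view 2 (along x, YZ-mask fill 41/64): 175 voxels remain
carve view 3 (along z, XY-mask fill 48/64): 136 voxels remain

voxel count = 136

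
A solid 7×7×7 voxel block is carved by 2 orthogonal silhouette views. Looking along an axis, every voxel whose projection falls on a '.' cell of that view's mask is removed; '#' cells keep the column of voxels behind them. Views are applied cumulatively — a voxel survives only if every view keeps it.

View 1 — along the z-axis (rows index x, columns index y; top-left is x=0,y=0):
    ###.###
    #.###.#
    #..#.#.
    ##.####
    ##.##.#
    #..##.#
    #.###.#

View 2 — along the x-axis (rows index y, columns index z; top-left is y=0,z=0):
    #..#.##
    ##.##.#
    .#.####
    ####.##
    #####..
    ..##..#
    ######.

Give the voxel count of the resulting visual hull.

initial block: 7^3 = 343
carve view 1 (along z, XY-mask fill 34/49): 238 voxels remain
carve view 2 (along x, YZ-mask fill 34/49): 169 voxels remain

169 voxels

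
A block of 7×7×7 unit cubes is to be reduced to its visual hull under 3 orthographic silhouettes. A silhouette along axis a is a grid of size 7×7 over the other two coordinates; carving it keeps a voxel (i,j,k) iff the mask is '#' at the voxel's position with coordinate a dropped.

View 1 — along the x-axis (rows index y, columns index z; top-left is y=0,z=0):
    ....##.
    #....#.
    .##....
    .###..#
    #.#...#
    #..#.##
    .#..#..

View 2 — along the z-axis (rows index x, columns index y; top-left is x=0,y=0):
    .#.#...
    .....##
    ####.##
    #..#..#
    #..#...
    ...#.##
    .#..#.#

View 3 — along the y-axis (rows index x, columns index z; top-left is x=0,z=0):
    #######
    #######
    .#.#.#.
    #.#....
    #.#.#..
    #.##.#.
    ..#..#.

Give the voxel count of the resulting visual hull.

before carving: 343 voxels (7×7×7)
[1] x-view keeps 19 columns → grid now 133
[2] z-view keeps 21 columns → grid now 59
[3] y-view keeps 28 columns → grid now 30

|visual hull| = 30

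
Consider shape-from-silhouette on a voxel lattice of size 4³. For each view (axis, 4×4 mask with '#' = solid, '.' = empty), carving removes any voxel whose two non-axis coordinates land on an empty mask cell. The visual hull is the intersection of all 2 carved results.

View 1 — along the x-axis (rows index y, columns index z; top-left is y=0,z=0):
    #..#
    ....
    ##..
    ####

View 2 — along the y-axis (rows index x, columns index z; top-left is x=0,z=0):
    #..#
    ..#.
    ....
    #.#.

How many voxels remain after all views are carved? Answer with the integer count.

initial block: 4^3 = 64
  1. axis=0 (YZ plane), |mask|=8  ⇒  voxels=32
  2. axis=1 (XZ plane), |mask|=5  ⇒  voxels=10

|visual hull| = 10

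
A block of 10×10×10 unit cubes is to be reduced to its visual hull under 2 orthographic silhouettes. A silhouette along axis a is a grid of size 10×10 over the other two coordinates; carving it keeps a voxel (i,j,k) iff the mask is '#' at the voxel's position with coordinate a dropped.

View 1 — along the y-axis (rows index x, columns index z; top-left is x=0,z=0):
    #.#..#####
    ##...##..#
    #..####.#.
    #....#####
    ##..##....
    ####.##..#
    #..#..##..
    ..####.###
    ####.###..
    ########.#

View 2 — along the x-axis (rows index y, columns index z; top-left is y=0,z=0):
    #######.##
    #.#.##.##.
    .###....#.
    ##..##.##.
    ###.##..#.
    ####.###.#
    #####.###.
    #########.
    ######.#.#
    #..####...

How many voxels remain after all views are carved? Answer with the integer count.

initial block: 10^3 = 1000
carve view 1 (along y, XZ-mask fill 62/100): 620 voxels remain
carve view 2 (along x, YZ-mask fill 69/100): 429 voxels remain

|visual hull| = 429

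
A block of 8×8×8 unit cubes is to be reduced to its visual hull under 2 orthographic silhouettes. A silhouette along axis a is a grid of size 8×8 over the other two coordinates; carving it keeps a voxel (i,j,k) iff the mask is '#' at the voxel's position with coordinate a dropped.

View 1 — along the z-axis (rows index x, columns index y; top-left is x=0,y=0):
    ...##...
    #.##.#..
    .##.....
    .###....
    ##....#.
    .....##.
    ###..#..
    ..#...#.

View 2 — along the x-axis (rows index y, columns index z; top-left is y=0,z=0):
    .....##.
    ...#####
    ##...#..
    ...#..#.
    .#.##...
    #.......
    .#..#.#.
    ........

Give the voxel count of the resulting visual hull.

full grid |V| = 512
V1 z: intersect with XY mask (22 set) -- 176 left
V2 x: intersect with YZ mask (19 set) -- 62 left

|visual hull| = 62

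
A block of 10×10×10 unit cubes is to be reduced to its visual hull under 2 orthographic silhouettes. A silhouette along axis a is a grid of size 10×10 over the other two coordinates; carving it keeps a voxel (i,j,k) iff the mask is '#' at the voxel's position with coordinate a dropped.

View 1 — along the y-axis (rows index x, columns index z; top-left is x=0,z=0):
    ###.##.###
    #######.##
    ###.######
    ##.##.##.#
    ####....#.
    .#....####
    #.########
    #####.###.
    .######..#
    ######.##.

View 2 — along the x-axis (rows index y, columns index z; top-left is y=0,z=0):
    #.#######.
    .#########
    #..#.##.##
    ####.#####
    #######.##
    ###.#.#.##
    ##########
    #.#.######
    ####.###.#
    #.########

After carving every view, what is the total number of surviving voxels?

618 voxels

start: 10×10×10 = 1000 voxels
  1. axis=1 (XZ plane), |mask|=75  ⇒  voxels=750
  2. axis=0 (YZ plane), |mask|=83  ⇒  voxels=618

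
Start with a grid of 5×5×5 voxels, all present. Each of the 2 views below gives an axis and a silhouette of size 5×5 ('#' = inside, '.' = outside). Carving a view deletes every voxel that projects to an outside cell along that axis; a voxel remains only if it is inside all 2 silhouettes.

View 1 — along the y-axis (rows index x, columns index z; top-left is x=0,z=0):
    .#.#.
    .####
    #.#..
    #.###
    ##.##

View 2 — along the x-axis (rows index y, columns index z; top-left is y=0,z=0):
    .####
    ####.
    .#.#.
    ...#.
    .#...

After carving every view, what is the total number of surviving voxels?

before carving: 125 voxels (5×5×5)
step 1: project along y, AND mask (16/25) → |grid| = 80
step 2: project along x, AND mask (12/25) → |grid| = 40

40 voxels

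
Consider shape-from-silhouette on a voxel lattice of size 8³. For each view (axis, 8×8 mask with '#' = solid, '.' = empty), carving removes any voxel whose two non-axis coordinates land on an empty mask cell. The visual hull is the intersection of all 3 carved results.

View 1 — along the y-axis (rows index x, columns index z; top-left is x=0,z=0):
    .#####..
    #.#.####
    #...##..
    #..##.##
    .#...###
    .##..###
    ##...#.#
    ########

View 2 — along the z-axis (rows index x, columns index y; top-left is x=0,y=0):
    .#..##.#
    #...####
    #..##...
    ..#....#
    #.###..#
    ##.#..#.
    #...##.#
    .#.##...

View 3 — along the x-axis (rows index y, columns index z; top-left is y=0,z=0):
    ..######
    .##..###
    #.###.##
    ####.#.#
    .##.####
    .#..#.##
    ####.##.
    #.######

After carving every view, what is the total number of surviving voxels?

|visual hull| = 111

full grid |V| = 512
carve view 1 (along y, XZ-mask fill 40/64): 320 voxels remain
carve view 2 (along z, XY-mask fill 30/64): 149 voxels remain
carve view 3 (along x, YZ-mask fill 46/64): 111 voxels remain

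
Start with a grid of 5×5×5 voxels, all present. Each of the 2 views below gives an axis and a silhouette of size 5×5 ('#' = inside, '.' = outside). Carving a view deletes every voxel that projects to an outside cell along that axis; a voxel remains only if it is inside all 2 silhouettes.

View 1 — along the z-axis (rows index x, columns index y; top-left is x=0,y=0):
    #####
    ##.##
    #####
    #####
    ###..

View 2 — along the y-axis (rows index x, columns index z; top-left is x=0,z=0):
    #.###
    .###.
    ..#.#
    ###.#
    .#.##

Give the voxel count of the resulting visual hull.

initial block: 5^3 = 125
carve view 1 (along z, XY-mask fill 22/25): 110 voxels remain
carve view 2 (along y, XZ-mask fill 16/25): 71 voxels remain

remaining voxels: 71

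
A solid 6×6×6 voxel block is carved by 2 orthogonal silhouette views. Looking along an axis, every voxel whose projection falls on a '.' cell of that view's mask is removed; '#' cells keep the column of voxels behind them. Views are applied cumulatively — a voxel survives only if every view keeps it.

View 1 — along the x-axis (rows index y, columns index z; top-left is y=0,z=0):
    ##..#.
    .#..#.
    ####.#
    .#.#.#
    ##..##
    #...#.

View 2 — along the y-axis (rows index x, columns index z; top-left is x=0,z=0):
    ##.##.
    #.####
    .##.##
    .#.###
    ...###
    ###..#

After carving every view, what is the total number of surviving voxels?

voxel count = 78

start: 6×6×6 = 216 voxels
after view 1 [x-axis, 19 of 36 cells solid] → remaining = 114
after view 2 [y-axis, 24 of 36 cells solid] → remaining = 78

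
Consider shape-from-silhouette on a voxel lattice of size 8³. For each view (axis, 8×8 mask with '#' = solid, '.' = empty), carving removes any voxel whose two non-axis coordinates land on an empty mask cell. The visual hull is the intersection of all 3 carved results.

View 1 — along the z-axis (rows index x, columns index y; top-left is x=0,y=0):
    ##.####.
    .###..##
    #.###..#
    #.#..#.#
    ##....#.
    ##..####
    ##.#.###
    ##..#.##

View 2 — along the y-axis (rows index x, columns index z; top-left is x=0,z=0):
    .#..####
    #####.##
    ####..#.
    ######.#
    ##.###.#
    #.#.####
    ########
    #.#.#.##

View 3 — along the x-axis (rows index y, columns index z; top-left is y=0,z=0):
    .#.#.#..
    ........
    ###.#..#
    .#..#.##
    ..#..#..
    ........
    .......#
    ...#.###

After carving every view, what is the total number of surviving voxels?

remaining voxels: 69

initial block: 8^3 = 512
step 1: project along z, AND mask (40/64) → |grid| = 320
step 2: project along y, AND mask (49/64) → |grid| = 245
step 3: project along x, AND mask (19/64) → |grid| = 69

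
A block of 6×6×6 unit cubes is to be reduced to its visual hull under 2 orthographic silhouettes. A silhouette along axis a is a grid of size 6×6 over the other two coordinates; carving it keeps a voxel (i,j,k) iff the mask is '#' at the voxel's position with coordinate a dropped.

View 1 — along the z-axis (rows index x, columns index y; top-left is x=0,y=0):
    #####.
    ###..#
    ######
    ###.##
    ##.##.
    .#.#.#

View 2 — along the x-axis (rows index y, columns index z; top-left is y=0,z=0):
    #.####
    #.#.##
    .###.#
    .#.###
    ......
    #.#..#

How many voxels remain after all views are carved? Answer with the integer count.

before carving: 216 voxels (6×6×6)
V1 z: intersect with XY mask (27 set) -- 162 left
V2 x: intersect with YZ mask (20 set) -- 93 left

voxel count = 93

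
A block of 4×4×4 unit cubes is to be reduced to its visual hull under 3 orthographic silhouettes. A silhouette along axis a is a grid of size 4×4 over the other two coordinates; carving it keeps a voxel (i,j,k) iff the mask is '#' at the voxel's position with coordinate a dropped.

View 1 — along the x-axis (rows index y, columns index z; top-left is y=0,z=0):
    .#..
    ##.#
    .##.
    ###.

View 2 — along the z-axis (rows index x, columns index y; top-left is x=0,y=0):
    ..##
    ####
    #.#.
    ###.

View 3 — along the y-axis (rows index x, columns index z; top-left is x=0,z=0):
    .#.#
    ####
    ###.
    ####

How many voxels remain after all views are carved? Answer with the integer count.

before carving: 64 voxels (4×4×4)
after view 1 [x-axis, 9 of 16 cells solid] → remaining = 36
after view 2 [z-axis, 11 of 16 cells solid] → remaining = 23
after view 3 [y-axis, 13 of 16 cells solid] → remaining = 20

|visual hull| = 20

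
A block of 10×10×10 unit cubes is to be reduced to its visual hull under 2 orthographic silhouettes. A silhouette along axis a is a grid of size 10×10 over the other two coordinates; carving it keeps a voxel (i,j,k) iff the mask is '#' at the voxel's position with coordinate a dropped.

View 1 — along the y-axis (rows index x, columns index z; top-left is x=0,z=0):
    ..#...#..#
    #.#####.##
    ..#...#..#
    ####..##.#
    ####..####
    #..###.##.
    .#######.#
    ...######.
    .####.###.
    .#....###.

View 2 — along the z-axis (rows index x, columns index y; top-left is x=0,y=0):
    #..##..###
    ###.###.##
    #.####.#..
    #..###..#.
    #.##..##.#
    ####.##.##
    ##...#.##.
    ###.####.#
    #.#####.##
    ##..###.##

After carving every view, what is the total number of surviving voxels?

before carving: 1000 voxels (10×10×10)
[1] y-view keeps 60 columns → grid now 600
[2] z-view keeps 67 columns → grid now 403

403 voxels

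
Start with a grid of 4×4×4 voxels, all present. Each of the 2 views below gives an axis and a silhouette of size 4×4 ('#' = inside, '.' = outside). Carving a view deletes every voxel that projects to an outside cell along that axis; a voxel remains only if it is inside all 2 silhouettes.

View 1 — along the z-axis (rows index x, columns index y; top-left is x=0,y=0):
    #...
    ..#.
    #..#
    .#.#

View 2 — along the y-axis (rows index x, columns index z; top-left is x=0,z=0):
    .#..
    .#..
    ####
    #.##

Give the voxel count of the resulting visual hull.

start: 4×4×4 = 64 voxels
step 1: project along z, AND mask (6/16) → |grid| = 24
step 2: project along y, AND mask (9/16) → |grid| = 16

voxel count = 16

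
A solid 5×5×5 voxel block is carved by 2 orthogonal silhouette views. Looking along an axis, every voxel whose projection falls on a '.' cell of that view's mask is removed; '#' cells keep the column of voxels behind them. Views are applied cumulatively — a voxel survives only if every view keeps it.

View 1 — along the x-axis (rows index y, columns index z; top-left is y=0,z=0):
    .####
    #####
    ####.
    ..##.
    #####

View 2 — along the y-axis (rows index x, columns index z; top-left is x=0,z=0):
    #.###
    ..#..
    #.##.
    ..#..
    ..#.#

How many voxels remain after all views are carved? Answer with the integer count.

start: 5×5×5 = 125 voxels
V1 x: intersect with YZ mask (20 set) -- 100 left
V2 y: intersect with XZ mask (11 set) -- 47 left

|visual hull| = 47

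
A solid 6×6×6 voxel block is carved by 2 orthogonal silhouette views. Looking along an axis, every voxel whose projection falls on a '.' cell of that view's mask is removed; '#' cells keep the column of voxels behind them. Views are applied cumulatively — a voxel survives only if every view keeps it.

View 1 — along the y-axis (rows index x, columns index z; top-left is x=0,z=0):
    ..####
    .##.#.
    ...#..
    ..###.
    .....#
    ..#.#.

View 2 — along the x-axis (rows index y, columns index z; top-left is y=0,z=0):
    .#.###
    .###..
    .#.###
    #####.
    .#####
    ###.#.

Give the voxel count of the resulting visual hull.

initial block: 6^3 = 216
[1] y-view keeps 14 columns → grid now 84
[2] x-view keeps 25 columns → grid now 63

remaining voxels: 63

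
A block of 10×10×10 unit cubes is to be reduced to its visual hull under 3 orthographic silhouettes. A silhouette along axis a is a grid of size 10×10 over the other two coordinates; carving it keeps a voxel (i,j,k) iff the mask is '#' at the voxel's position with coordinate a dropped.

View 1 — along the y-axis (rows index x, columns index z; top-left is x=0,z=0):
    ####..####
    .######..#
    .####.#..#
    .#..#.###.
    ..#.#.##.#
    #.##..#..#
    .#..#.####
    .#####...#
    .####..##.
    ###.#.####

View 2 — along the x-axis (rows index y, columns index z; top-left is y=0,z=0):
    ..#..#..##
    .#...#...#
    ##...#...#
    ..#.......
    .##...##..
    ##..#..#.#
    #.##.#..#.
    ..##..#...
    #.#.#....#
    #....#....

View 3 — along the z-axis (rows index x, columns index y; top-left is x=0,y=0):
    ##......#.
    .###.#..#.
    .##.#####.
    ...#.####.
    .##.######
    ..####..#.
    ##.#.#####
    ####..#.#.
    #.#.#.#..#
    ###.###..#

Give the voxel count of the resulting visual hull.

remaining voxels: 127

before carving: 1000 voxels (10×10×10)
V1 y: intersect with XZ mask (62 set) -- 620 left
V2 x: intersect with YZ mask (35 set) -- 211 left
V3 z: intersect with XY mask (59 set) -- 127 left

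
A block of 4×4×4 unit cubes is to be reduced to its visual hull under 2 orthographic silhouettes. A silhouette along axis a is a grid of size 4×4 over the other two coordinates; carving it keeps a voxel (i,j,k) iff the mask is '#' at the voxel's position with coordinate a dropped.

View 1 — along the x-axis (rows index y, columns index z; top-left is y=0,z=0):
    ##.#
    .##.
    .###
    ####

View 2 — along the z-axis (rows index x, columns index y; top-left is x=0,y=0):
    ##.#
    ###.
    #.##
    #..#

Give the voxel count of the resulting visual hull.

voxel count = 34

full grid |V| = 64
  1. axis=0 (YZ plane), |mask|=12  ⇒  voxels=48
  2. axis=2 (XY plane), |mask|=11  ⇒  voxels=34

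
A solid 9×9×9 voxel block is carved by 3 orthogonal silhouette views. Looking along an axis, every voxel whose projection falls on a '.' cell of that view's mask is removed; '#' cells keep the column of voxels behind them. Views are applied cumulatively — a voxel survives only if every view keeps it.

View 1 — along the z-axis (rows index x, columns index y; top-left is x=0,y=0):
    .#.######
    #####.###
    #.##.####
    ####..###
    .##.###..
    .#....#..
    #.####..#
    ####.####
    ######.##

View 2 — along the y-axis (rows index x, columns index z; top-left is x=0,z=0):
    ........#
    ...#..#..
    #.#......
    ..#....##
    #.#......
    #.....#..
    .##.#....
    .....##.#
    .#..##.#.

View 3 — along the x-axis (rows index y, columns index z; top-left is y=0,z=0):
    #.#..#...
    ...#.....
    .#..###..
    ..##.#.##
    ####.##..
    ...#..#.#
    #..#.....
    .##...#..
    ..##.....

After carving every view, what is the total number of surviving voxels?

full grid |V| = 729
[1] z-view keeps 58 columns → grid now 522
[2] y-view keeps 22 columns → grid now 146
[3] x-view keeps 29 columns → grid now 50

|visual hull| = 50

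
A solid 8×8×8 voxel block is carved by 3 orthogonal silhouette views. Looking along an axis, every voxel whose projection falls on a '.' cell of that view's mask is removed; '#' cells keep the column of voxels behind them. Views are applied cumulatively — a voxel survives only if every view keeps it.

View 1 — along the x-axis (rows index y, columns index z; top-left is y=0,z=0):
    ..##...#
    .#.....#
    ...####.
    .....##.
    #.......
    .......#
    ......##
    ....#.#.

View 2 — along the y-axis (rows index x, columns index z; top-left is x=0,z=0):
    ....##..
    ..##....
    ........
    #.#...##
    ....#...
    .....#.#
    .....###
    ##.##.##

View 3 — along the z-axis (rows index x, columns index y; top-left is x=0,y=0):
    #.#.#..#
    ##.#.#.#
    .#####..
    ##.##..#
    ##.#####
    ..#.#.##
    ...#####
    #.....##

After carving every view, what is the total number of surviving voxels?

remaining voxels: 26

before carving: 512 voxels (8×8×8)
[1] x-view keeps 17 columns → grid now 136
[2] y-view keeps 20 columns → grid now 49
[3] z-view keeps 38 columns → grid now 26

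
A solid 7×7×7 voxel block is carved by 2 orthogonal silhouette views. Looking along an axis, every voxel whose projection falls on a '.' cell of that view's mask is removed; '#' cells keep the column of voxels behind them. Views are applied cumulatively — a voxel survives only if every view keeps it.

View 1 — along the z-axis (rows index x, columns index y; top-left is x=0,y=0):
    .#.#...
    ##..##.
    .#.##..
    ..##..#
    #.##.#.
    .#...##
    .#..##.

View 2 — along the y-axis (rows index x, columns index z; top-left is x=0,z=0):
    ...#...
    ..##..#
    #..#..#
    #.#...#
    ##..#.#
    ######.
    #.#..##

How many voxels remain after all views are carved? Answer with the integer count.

start: 7×7×7 = 343 voxels
V1 z: intersect with XY mask (22 set) -- 154 left
V2 y: intersect with XZ mask (24 set) -- 78 left

|visual hull| = 78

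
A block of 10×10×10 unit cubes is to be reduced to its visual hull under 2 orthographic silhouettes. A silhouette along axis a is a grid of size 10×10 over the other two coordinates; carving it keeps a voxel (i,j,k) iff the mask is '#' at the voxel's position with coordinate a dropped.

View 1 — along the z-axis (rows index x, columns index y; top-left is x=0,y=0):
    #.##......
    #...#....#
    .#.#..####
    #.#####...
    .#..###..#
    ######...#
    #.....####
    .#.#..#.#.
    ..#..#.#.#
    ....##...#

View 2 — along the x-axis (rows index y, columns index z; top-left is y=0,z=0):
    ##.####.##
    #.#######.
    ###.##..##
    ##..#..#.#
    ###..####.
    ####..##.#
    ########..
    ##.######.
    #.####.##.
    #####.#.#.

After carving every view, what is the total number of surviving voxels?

start: 10×10×10 = 1000 voxels
step 1: project along z, AND mask (46/100) → |grid| = 460
step 2: project along x, AND mask (72/100) → |grid| = 329

remaining voxels: 329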